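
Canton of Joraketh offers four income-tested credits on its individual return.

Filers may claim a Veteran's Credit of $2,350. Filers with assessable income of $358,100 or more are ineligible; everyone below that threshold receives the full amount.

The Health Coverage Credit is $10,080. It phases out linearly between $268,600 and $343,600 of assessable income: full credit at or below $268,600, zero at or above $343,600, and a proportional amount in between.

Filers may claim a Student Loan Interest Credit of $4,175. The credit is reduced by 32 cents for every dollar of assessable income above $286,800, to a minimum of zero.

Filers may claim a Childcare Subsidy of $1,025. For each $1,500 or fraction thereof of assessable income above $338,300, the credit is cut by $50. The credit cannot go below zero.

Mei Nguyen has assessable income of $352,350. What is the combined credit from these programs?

Veteran's Credit: $352,350 is below the $358,100 cutoff, so the full $2,350 applies.
Health Coverage Credit: $352,350 is at or above $343,600, so the credit is $0.
Student Loan Interest Credit: 32% of the $65,550 excess over $286,800 is $20,976 ≥ base, so the credit is $0.
Childcare Subsidy: income exceeds $338,300 by $14,050, which is 10 full-or-partial $1,500 increments; reduction = 10 × $50 = $500, leaving $525.
Total: $2,350 + $0 + $0 + $525 = $2,875.

$2,875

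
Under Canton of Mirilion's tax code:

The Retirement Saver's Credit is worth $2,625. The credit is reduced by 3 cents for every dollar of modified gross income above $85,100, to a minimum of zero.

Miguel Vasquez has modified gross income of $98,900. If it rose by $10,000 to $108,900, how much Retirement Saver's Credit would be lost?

$300

At $98,900 — 3% of the $13,800 excess over $85,100 is $414; credit = $2,625 − $414 = $2,211.
At $108,900 — 3% of the $23,800 excess over $85,100 is $714; credit = $2,625 − $714 = $1,911.
Lost: $2,211 − $1,911 = $300.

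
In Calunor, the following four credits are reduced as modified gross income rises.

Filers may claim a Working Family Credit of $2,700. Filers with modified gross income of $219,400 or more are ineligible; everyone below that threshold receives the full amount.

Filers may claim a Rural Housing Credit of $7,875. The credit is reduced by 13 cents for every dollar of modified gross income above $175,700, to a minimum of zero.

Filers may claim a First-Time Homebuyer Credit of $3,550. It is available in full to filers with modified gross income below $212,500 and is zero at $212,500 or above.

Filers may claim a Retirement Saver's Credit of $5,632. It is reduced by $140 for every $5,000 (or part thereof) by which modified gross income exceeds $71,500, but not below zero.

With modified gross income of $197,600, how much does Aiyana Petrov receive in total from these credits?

$13,270

Working Family Credit: $197,600 is below the $219,400 cutoff, so the full $2,700 applies.
Rural Housing Credit: 13% of the $21,900 excess over $175,700 is $2,847; credit = $7,875 − $2,847 = $5,028.
First-Time Homebuyer Credit: $197,600 is below the $212,500 cutoff, so the full $3,550 applies.
Retirement Saver's Credit: income exceeds $71,500 by $126,100, which is 26 full-or-partial $5,000 increments; reduction = 26 × $140 = $3,640, leaving $1,992.
Total: $2,700 + $5,028 + $3,550 + $1,992 = $13,270.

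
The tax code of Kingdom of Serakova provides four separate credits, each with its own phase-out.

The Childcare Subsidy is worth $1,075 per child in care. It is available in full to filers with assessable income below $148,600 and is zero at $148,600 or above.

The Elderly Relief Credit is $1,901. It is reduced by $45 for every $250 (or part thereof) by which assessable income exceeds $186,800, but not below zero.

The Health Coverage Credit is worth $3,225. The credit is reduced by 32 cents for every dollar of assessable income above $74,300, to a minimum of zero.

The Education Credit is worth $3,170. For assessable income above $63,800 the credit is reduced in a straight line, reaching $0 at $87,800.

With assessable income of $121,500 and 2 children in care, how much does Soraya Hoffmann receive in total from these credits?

Childcare Subsidy: base = 2 × $1,075 = $2,150. $121,500 is below the $148,600 cutoff, so the full $2,150 applies.
Elderly Relief Credit: $121,500 is at or below the $186,800 threshold, so the full $1,901 applies.
Health Coverage Credit: 32% of the $47,200 excess over $74,300 is $15,104 ≥ base, so the credit is $0.
Education Credit: $121,500 is at or above $87,800, so the credit is $0.
Total: $2,150 + $1,901 + $0 + $0 = $4,051.

$4,051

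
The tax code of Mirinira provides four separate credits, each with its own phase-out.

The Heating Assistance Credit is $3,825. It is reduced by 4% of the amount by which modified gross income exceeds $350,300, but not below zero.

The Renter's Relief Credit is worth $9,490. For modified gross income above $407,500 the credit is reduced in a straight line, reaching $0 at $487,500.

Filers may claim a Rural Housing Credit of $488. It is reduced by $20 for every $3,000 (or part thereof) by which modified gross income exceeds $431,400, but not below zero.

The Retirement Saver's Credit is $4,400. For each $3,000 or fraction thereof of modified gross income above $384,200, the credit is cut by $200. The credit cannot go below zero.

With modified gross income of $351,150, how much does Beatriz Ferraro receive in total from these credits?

$18,169

Heating Assistance Credit: 4% of the $850 excess over $350,300 is $34; credit = $3,825 − $34 = $3,791.
Renter's Relief Credit: $351,150 is at or below the $407,500 threshold, so the full $9,490 applies.
Rural Housing Credit: $351,150 is at or below the $431,400 threshold, so the full $488 applies.
Retirement Saver's Credit: $351,150 is at or below the $384,200 threshold, so the full $4,400 applies.
Total: $3,791 + $9,490 + $488 + $4,400 = $18,169.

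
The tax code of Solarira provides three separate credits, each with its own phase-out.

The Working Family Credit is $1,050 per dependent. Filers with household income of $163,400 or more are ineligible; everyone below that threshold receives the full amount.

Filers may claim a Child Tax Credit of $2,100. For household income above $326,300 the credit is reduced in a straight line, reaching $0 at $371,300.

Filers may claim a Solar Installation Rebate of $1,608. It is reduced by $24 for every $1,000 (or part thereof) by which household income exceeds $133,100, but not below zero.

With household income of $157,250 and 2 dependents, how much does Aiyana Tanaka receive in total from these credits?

$5,208

Working Family Credit: base = 2 × $1,050 = $2,100. $157,250 is below the $163,400 cutoff, so the full $2,100 applies.
Child Tax Credit: $157,250 is at or below the $326,300 threshold, so the full $2,100 applies.
Solar Installation Rebate: income exceeds $133,100 by $24,150, which is 25 full-or-partial $1,000 increments; reduction = 25 × $24 = $600, leaving $1,008.
Total: $2,100 + $2,100 + $1,008 = $5,208.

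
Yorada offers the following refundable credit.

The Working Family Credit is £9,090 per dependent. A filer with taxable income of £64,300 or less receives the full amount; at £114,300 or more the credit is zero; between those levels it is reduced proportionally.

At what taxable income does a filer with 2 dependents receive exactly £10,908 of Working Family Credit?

£84,300

Full credit = 2 × £9,090 = £18,180.
£10,908 is 10,908/18,180 of the full £18,180, so 7,272/18,180 of the £50,000 range has been used: income = £64,300 + £50,000 × 7,272/18,180 = £84,300.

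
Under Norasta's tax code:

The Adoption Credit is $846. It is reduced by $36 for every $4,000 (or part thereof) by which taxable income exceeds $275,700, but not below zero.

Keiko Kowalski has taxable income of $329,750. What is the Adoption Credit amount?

Adoption Credit: income exceeds $275,700 by $54,050, which is 14 full-or-partial $4,000 increments; reduction = 14 × $36 = $504, leaving $342.

$342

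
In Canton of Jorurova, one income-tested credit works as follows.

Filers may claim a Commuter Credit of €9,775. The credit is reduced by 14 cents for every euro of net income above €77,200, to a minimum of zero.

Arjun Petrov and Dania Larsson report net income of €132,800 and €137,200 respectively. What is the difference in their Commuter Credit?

Arjun (€132,800): Commuter Credit: 14% of the €55,600 excess over €77,200 is €7,784; credit = €9,775 − €7,784 = €1,991.
Dania (€137,200): Commuter Credit: 14% of the €60,000 excess over €77,200 is €8,400; credit = €9,775 − €8,400 = €1,375.
Difference: |€1,991 − €1,375| = €616.

€616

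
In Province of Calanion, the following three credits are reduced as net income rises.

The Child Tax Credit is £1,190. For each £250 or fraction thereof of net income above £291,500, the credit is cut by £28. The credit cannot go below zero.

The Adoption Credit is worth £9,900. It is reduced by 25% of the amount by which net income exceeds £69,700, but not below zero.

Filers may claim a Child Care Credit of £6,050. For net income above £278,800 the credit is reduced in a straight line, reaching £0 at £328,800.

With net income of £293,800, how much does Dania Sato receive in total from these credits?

£5,145

Child Tax Credit: income exceeds £291,500 by £2,300, which is 10 full-or-partial £250 increments; reduction = 10 × £28 = £280, leaving £910.
Adoption Credit: 25% of the £224,100 excess over £69,700 is £56,025 ≥ base, so the credit is £0.
Child Care Credit: £293,800 is £15,000 into a £50,000 phase-out range, leaving 35,000/50,000 of the credit: £6,050 × 35,000/50,000 = £4,235.
Total: £910 + £0 + £4,235 = £5,145.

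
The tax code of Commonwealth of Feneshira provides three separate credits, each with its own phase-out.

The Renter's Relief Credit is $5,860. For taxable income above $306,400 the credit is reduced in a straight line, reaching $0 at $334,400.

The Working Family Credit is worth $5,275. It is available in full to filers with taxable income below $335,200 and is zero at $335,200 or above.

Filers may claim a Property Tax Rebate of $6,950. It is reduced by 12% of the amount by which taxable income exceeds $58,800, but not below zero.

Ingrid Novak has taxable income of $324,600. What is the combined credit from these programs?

Renter's Relief Credit: $324,600 is $18,200 into a $28,000 phase-out range, leaving 9,800/28,000 of the credit: $5,860 × 9,800/28,000 = $2,051.
Working Family Credit: $324,600 is below the $335,200 cutoff, so the full $5,275 applies.
Property Tax Rebate: 12% of the $265,800 excess over $58,800 is $31,896 ≥ base, so the credit is $0.
Total: $2,051 + $5,275 + $0 = $7,326.

$7,326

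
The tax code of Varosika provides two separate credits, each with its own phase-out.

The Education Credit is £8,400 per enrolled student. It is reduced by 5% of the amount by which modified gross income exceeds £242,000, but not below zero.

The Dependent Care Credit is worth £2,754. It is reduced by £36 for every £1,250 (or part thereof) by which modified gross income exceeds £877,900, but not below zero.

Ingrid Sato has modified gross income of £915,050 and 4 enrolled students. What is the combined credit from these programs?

Education Credit: base = 4 × £8,400 = £33,600. 5% of the £673,050 excess over £242,000 is £33,652.50 ≥ base, so the credit is £0.
Dependent Care Credit: income exceeds £877,900 by £37,150, which is 30 full-or-partial £1,250 increments; reduction = 30 × £36 = £1,080, leaving £1,674.
Total: £0 + £1,674 = £1,674.

£1,674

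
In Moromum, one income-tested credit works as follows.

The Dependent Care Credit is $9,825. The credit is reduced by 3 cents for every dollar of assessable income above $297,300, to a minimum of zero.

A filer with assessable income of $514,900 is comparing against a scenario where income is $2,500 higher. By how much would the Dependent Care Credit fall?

At $514,900 — 3% of the $217,600 excess over $297,300 is $6,528; credit = $9,825 − $6,528 = $3,297.
At $517,400 — 3% of the $220,100 excess over $297,300 is $6,603; credit = $9,825 − $6,603 = $3,222.
Lost: $3,297 − $3,222 = $75.

$75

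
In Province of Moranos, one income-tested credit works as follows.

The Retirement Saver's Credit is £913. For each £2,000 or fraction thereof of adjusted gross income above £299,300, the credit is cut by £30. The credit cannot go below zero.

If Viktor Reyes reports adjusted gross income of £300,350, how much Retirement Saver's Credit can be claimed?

£883

Retirement Saver's Credit: income exceeds £299,300 by £1,050, which is 1 full-or-partial £2,000 increment; reduction = 1 × £30 = £30, leaving £883.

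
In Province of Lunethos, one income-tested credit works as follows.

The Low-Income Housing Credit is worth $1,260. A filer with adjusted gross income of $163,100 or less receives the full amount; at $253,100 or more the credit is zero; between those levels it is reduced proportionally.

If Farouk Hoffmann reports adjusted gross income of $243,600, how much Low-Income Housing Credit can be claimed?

Low-Income Housing Credit: $243,600 is $80,500 into a $90,000 phase-out range, leaving 9,500/90,000 of the credit: $1,260 × 9,500/90,000 = $133.

$133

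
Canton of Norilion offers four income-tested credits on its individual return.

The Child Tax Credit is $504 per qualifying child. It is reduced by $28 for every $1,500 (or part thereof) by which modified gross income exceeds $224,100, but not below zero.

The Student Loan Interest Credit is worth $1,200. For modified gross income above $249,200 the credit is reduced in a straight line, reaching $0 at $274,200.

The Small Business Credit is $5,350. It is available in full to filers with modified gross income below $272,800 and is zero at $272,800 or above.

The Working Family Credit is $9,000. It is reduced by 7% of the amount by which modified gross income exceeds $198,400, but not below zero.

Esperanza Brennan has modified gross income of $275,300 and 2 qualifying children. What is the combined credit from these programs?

$3,645

Child Tax Credit: base = 2 × $504 = $1,008. income exceeds $224,100 by $51,200, which is 35 full-or-partial $1,500 increments; reduction = 35 × $28 = $980, leaving $28.
Student Loan Interest Credit: $275,300 is at or above $274,200, so the credit is $0.
Small Business Credit: $275,300 meets or exceeds the $272,800 cutoff, so the credit is $0.
Working Family Credit: 7% of the $76,900 excess over $198,400 is $5,383; credit = $9,000 − $5,383 = $3,617.
Total: $28 + $0 + $0 + $3,617 = $3,645.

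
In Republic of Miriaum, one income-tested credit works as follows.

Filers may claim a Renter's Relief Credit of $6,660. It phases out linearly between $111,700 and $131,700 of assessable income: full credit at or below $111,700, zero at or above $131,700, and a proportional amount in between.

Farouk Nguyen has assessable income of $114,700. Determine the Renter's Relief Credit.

$5,661

Renter's Relief Credit: $114,700 is $3,000 into a $20,000 phase-out range, leaving 17,000/20,000 of the credit: $6,660 × 17,000/20,000 = $5,661.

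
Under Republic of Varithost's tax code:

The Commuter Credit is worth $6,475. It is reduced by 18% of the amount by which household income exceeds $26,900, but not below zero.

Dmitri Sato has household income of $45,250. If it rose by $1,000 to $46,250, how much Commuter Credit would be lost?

$180

At $45,250 — 18% of the $18,350 excess over $26,900 is $3,303; credit = $6,475 − $3,303 = $3,172.
At $46,250 — 18% of the $19,350 excess over $26,900 is $3,483; credit = $6,475 − $3,483 = $2,992.
Lost: $3,172 − $2,992 = $180.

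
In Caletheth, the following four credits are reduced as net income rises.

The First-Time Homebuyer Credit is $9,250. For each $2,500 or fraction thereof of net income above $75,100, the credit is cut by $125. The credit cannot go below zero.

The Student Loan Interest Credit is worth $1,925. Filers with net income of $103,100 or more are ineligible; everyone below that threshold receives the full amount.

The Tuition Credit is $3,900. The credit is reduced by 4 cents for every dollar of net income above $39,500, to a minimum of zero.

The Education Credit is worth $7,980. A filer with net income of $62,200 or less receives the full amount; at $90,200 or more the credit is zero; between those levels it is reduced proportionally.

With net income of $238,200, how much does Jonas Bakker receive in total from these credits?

$1,000

First-Time Homebuyer Credit: income exceeds $75,100 by $163,100, which is 66 full-or-partial $2,500 increments; reduction = 66 × $125 = $8,250, leaving $1,000.
Student Loan Interest Credit: $238,200 meets or exceeds the $103,100 cutoff, so the credit is $0.
Tuition Credit: 4% of the $198,700 excess over $39,500 is $7,948 ≥ base, so the credit is $0.
Education Credit: $238,200 is at or above $90,200, so the credit is $0.
Total: $1,000 + $0 + $0 + $0 = $1,000.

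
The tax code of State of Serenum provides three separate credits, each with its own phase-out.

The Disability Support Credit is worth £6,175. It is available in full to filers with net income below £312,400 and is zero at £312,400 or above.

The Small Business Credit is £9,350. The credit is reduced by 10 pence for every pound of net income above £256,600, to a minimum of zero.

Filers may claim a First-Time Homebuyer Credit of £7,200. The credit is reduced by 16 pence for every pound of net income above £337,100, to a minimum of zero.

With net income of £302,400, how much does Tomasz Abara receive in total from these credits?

Disability Support Credit: £302,400 is below the £312,400 cutoff, so the full £6,175 applies.
Small Business Credit: 10% of the £45,800 excess over £256,600 is £4,580; credit = £9,350 − £4,580 = £4,770.
First-Time Homebuyer Credit: £302,400 is at or below the £337,100 threshold, so the full £7,200 applies.
Total: £6,175 + £4,770 + £7,200 = £18,145.

£18,145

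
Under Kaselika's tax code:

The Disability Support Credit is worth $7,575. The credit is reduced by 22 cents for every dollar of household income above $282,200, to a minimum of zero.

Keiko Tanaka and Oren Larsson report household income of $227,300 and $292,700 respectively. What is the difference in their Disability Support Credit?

$2,310

Keiko ($227,300): Disability Support Credit: $227,300 is at or below the $282,200 threshold, so the full $7,575 applies.
Oren ($292,700): Disability Support Credit: 22% of the $10,500 excess over $282,200 is $2,310; credit = $7,575 − $2,310 = $5,265.
Difference: |$7,575 − $5,265| = $2,310.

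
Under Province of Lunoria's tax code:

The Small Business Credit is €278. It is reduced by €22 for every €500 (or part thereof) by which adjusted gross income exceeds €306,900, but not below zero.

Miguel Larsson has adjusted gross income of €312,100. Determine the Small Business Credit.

€36

Small Business Credit: income exceeds €306,900 by €5,200, which is 11 full-or-partial €500 increments; reduction = 11 × €22 = €242, leaving €36.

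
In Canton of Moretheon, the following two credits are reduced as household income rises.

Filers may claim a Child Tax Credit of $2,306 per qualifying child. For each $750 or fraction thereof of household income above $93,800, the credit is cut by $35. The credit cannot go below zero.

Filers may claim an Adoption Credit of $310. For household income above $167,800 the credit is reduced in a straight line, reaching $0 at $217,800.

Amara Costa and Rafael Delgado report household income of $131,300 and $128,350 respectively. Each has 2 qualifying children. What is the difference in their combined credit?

$105

Amara ($131,300): Child Tax Credit: base = 2 × $2,306 = $4,612. income exceeds $93,800 by $37,500, which is 50 full-or-partial $750 increments; reduction = 50 × $35 = $1,750, leaving $2,862. Adoption Credit: $131,300 is at or below the $167,800 threshold, so the full $310 applies. total $2,862 + $310 = $3,172
Rafael ($128,350): Child Tax Credit: base = 2 × $2,306 = $4,612. income exceeds $93,800 by $34,550, which is 47 full-or-partial $750 increments; reduction = 47 × $35 = $1,645, leaving $2,967. Adoption Credit: $128,350 is at or below the $167,800 threshold, so the full $310 applies. total $2,967 + $310 = $3,277
Difference: |$3,172 − $3,277| = $105.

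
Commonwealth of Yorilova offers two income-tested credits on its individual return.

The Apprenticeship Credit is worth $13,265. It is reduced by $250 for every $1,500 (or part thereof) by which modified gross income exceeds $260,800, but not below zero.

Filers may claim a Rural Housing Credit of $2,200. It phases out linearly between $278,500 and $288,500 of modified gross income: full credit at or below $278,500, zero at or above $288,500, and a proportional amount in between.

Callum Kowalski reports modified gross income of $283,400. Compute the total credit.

Apprenticeship Credit: income exceeds $260,800 by $22,600, which is 16 full-or-partial $1,500 increments; reduction = 16 × $250 = $4,000, leaving $9,265.
Rural Housing Credit: $283,400 is $4,900 into a $10,000 phase-out range, leaving 5,100/10,000 of the credit: $2,200 × 5,100/10,000 = $1,122.
Total: $9,265 + $1,122 = $10,387.

$10,387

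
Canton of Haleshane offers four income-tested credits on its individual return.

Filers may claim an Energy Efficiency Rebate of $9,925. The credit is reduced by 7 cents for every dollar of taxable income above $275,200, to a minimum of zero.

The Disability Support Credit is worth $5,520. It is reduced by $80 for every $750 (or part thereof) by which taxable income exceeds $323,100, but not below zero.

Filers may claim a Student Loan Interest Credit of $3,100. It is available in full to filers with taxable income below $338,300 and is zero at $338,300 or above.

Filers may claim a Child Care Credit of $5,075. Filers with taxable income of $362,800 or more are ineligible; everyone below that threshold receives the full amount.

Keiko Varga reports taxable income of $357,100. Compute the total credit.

Energy Efficiency Rebate: 7% of the $81,900 excess over $275,200 is $5,733; credit = $9,925 − $5,733 = $4,192.
Disability Support Credit: income exceeds $323,100 by $34,000, which is 46 full-or-partial $750 increments; reduction = 46 × $80 = $3,680, leaving $1,840.
Student Loan Interest Credit: $357,100 meets or exceeds the $338,300 cutoff, so the credit is $0.
Child Care Credit: $357,100 is below the $362,800 cutoff, so the full $5,075 applies.
Total: $4,192 + $1,840 + $0 + $5,075 = $11,107.

$11,107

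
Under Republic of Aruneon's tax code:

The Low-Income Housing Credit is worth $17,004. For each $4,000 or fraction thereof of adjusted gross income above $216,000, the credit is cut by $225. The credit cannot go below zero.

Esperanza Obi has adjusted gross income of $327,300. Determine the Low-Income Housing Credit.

Low-Income Housing Credit: income exceeds $216,000 by $111,300, which is 28 full-or-partial $4,000 increments; reduction = 28 × $225 = $6,300, leaving $10,704.

$10,704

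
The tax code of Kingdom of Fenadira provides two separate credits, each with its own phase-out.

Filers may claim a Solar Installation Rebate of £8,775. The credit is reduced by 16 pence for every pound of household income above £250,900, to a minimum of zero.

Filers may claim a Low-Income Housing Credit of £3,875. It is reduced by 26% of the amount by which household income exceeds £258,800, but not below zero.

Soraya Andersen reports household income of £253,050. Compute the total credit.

Solar Installation Rebate: 16% of the £2,150 excess over £250,900 is £344; credit = £8,775 − £344 = £8,431.
Low-Income Housing Credit: £253,050 is at or below the £258,800 threshold, so the full £3,875 applies.
Total: £8,431 + £3,875 = £12,306.

£12,306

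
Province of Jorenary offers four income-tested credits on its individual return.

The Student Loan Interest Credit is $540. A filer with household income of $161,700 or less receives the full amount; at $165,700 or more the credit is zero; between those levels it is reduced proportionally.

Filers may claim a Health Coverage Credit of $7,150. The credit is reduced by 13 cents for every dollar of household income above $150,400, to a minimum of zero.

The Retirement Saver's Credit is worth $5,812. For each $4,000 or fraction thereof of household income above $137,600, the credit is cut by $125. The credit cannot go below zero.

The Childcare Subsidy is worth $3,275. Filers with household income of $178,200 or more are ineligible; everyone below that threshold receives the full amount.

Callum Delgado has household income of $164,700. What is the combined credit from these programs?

Student Loan Interest Credit: $164,700 is $3,000 into a $4,000 phase-out range, leaving 1,000/4,000 of the credit: $540 × 1,000/4,000 = $135.
Health Coverage Credit: 13% of the $14,300 excess over $150,400 is $1,859; credit = $7,150 − $1,859 = $5,291.
Retirement Saver's Credit: income exceeds $137,600 by $27,100, which is 7 full-or-partial $4,000 increments; reduction = 7 × $125 = $875, leaving $4,937.
Childcare Subsidy: $164,700 is below the $178,200 cutoff, so the full $3,275 applies.
Total: $135 + $5,291 + $4,937 + $3,275 = $13,638.

$13,638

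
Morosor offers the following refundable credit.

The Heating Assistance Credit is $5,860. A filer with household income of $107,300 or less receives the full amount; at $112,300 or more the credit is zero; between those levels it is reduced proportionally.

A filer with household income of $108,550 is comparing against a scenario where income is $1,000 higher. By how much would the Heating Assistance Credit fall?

$1,172

At $108,550 — $108,550 is $1,250 into a $5,000 phase-out range, leaving 3,750/5,000 of the credit: $5,860 × 3,750/5,000 = $4,395.
At $109,550 — $109,550 is $2,250 into a $5,000 phase-out range, leaving 2,750/5,000 of the credit: $5,860 × 2,750/5,000 = $3,223.
Lost: $4,395 − $3,223 = $1,172.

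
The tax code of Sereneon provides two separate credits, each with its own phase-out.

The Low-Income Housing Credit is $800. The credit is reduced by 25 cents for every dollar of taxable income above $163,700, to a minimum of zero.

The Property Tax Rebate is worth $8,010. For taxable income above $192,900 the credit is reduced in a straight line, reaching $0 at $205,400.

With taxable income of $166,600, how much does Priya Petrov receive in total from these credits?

Low-Income Housing Credit: 25% of the $2,900 excess over $163,700 is $725; credit = $800 − $725 = $75.
Property Tax Rebate: $166,600 is at or below the $192,900 threshold, so the full $8,010 applies.
Total: $75 + $8,010 = $8,085.

$8,085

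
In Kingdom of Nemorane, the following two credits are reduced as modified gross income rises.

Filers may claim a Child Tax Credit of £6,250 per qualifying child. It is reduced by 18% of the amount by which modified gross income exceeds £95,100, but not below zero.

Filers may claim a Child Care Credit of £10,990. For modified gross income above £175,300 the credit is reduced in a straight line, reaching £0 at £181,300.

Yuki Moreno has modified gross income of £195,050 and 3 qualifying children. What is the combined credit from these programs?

£759

Child Tax Credit: base = 3 × £6,250 = £18,750. 18% of the £99,950 excess over £95,100 is £17,991; credit = £18,750 − £17,991 = £759.
Child Care Credit: £195,050 is at or above £181,300, so the credit is £0.
Total: £759 + £0 = £759.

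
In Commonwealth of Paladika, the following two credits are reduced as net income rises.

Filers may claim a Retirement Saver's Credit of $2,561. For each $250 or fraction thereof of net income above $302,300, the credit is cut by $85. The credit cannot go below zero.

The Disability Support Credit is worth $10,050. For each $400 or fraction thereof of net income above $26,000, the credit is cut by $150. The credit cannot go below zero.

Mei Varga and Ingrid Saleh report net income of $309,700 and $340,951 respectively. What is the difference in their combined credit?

Mei ($309,700): Retirement Saver's Credit: income exceeds $302,300 by $7,400, which is 30 full-or-partial $250 increments; reduction = 30 × $85 = $2,550, leaving $11. Disability Support Credit: income exceeds $26,000 by $283,700 → 710 increments × $150 = $106,500 ≥ base, so the credit is $0. total $11 + $0 = $11
Ingrid ($340,951): Retirement Saver's Credit: income exceeds $302,300 by $38,651 → 155 increments × $85 = $13,175 ≥ base, so the credit is $0. Disability Support Credit: income exceeds $26,000 by $314,951 → 788 increments × $150 = $118,200 ≥ base, so the credit is $0. total $0 + $0 = $0
Difference: |$11 − $0| = $11.

$11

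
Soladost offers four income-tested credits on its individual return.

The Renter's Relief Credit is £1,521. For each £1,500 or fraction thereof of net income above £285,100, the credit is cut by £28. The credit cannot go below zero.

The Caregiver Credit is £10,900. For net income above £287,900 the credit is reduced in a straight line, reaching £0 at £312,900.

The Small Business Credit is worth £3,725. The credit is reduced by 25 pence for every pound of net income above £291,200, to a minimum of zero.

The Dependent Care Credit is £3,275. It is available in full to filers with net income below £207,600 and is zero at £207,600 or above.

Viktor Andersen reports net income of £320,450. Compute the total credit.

Renter's Relief Credit: income exceeds £285,100 by £35,350, which is 24 full-or-partial £1,500 increments; reduction = 24 × £28 = £672, leaving £849.
Caregiver Credit: £320,450 is at or above £312,900, so the credit is £0.
Small Business Credit: 25% of the £29,250 excess over £291,200 is £7,312.50 ≥ base, so the credit is £0.
Dependent Care Credit: £320,450 meets or exceeds the £207,600 cutoff, so the credit is £0.
Total: £849 + £0 + £0 + £0 = £849.

£849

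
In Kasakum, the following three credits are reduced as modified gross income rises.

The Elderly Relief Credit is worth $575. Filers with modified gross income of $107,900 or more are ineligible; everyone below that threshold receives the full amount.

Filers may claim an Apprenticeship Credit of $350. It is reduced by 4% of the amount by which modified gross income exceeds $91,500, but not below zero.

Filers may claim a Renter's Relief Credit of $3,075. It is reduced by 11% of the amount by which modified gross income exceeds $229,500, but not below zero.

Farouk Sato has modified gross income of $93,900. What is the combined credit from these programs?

$3,904

Elderly Relief Credit: $93,900 is below the $107,900 cutoff, so the full $575 applies.
Apprenticeship Credit: 4% of the $2,400 excess over $91,500 is $96; credit = $350 − $96 = $254.
Renter's Relief Credit: $93,900 is at or below the $229,500 threshold, so the full $3,075 applies.
Total: $575 + $254 + $3,075 = $3,904.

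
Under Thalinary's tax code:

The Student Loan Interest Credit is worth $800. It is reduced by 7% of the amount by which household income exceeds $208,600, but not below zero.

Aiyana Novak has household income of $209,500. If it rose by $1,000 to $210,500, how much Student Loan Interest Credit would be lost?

$70

At $209,500 — 7% of the $900 excess over $208,600 is $63; credit = $800 − $63 = $737.
At $210,500 — 7% of the $1,900 excess over $208,600 is $133; credit = $800 − $133 = $667.
Lost: $737 − $667 = $70.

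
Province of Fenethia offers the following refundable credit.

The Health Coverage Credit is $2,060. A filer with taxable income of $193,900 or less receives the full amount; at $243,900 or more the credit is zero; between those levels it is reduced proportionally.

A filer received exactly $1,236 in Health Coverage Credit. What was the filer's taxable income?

$213,900

$1,236 is 1,236/2,060 of the full $2,060, so 824/2,060 of the $50,000 range has been used: income = $193,900 + $50,000 × 824/2,060 = $213,900.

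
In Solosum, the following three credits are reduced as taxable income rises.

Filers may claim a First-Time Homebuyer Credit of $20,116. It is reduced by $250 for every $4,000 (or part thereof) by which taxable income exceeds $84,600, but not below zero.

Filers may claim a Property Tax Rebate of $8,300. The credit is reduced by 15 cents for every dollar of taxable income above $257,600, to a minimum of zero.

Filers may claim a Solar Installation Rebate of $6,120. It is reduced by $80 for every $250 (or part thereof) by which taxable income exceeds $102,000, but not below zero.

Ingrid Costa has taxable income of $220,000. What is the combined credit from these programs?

First-Time Homebuyer Credit: income exceeds $84,600 by $135,400, which is 34 full-or-partial $4,000 increments; reduction = 34 × $250 = $8,500, leaving $11,616.
Property Tax Rebate: $220,000 is at or below the $257,600 threshold, so the full $8,300 applies.
Solar Installation Rebate: income exceeds $102,000 by $118,000 → 472 increments × $80 = $37,760 ≥ base, so the credit is $0.
Total: $11,616 + $8,300 + $0 = $19,916.

$19,916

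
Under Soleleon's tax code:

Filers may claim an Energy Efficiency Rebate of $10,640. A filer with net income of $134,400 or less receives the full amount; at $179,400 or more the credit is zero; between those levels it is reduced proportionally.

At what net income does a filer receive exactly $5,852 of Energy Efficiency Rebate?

$5,852 is 5,852/10,640 of the full $10,640, so 4,788/10,640 of the $45,000 range has been used: income = $134,400 + $45,000 × 4,788/10,640 = $154,650.

$154,650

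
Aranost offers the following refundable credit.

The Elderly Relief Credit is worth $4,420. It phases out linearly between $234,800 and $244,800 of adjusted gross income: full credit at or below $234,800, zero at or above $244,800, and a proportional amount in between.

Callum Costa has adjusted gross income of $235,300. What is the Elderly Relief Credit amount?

Elderly Relief Credit: $235,300 is $500 into a $10,000 phase-out range, leaving 9,500/10,000 of the credit: $4,420 × 9,500/10,000 = $4,199.

$4,199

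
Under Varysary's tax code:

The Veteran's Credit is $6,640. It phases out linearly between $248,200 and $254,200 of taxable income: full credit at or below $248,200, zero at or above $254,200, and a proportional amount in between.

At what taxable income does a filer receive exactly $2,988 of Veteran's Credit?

$2,988 is 2,988/6,640 of the full $6,640, so 3,652/6,640 of the $6,000 range has been used: income = $248,200 + $6,000 × 3,652/6,640 = $251,500.

$251,500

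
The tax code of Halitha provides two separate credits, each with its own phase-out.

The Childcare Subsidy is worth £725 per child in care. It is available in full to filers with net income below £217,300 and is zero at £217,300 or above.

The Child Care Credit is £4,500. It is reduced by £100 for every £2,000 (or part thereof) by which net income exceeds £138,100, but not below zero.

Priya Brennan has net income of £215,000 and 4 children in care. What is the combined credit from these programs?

£3,500

Childcare Subsidy: base = 4 × £725 = £2,900. £215,000 is below the £217,300 cutoff, so the full £2,900 applies.
Child Care Credit: income exceeds £138,100 by £76,900, which is 39 full-or-partial £2,000 increments; reduction = 39 × £100 = £3,900, leaving £600.
Total: £2,900 + £600 = £3,500.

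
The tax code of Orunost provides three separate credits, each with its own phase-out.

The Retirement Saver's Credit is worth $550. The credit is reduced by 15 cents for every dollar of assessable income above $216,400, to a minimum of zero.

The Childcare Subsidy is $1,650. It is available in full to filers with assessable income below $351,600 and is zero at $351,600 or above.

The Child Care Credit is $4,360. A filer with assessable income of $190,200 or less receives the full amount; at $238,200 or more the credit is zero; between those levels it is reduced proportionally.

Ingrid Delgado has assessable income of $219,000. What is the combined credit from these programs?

$3,554

Retirement Saver's Credit: 15% of the $2,600 excess over $216,400 is $390; credit = $550 − $390 = $160.
Childcare Subsidy: $219,000 is below the $351,600 cutoff, so the full $1,650 applies.
Child Care Credit: $219,000 is $28,800 into a $48,000 phase-out range, leaving 19,200/48,000 of the credit: $4,360 × 19,200/48,000 = $1,744.
Total: $160 + $1,650 + $1,744 = $3,554.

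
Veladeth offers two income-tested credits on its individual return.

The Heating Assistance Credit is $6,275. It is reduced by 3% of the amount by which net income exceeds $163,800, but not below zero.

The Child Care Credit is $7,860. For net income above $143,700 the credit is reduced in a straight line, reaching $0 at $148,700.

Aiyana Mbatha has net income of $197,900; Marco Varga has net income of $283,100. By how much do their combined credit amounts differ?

$2,556

Aiyana ($197,900): Heating Assistance Credit: 3% of the $34,100 excess over $163,800 is $1,023; credit = $6,275 − $1,023 = $5,252. Child Care Credit: $197,900 is at or above $148,700, so the credit is $0. total $5,252 + $0 = $5,252
Marco ($283,100): Heating Assistance Credit: 3% of the $119,300 excess over $163,800 is $3,579; credit = $6,275 − $3,579 = $2,696. Child Care Credit: $283,100 is at or above $148,700, so the credit is $0. total $2,696 + $0 = $2,696
Difference: |$5,252 − $2,696| = $2,556.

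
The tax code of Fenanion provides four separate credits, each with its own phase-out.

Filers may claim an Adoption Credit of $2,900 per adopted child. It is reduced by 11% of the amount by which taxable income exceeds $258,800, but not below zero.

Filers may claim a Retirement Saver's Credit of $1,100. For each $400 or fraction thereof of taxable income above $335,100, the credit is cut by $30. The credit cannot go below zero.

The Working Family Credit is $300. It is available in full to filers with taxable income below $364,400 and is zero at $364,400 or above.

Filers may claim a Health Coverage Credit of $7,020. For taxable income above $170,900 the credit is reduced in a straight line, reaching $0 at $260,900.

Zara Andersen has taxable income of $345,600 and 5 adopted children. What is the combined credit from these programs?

$5,542

Adoption Credit: base = 5 × $2,900 = $14,500. 11% of the $86,800 excess over $258,800 is $9,548; credit = $14,500 − $9,548 = $4,952.
Retirement Saver's Credit: income exceeds $335,100 by $10,500, which is 27 full-or-partial $400 increments; reduction = 27 × $30 = $810, leaving $290.
Working Family Credit: $345,600 is below the $364,400 cutoff, so the full $300 applies.
Health Coverage Credit: $345,600 is at or above $260,900, so the credit is $0.
Total: $4,952 + $290 + $300 + $0 = $5,542.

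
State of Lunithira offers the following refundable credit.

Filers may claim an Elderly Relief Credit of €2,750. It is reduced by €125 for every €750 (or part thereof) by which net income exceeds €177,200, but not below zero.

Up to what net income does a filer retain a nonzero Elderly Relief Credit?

€192,950

After 21 increments the reduction is 21 × €125 = €2,625, leaving €125; one more increment wipes it out. Increment 21 ends at excess 21 × €750 = €15,750, so the highest qualifying income is €177,200 + €15,750 = €192,950.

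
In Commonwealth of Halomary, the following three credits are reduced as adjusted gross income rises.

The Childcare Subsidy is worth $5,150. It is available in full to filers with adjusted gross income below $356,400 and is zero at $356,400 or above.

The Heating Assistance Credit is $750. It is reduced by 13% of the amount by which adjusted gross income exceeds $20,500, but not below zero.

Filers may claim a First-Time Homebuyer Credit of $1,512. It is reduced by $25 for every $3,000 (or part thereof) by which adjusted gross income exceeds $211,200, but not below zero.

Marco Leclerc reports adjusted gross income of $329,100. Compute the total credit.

$5,662

Childcare Subsidy: $329,100 is below the $356,400 cutoff, so the full $5,150 applies.
Heating Assistance Credit: 13% of the $308,600 excess over $20,500 is $40,118 ≥ base, so the credit is $0.
First-Time Homebuyer Credit: income exceeds $211,200 by $117,900, which is 40 full-or-partial $3,000 increments; reduction = 40 × $25 = $1,000, leaving $512.
Total: $5,150 + $0 + $512 = $5,662.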